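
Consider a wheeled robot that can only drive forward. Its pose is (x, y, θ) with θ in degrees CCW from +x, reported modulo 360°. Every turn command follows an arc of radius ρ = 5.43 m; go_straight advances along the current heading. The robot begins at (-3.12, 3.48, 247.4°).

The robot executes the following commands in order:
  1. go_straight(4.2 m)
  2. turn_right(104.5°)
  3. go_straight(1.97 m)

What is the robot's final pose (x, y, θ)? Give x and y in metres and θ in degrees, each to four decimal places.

(-14.5937, -1.4533, 142.9000°)

set_pose: (x, y, θ) = (-3.1200, 3.4800, 247.4000°), ρ = 5.43
go_straight(4.2): x += 4.2·cos θ, y += 4.2·sin θ → (-4.7340, -0.3975, 247.4000°)
turn_right(104.5°): centre at ρ to the right, rotate −104.5° → (-13.0225, -2.6416, 142.9000°)
go_straight(1.97): x += 1.97·cos θ, y += 1.97·sin θ → (-14.5937, -1.4533, 142.9000°)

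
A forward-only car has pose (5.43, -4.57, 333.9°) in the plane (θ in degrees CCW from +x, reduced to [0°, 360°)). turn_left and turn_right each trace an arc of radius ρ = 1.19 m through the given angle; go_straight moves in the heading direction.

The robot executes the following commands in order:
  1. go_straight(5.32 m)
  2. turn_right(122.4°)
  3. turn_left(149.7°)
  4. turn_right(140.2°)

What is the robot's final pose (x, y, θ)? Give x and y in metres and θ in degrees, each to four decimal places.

(11.7581, -13.2860, 221.0000°)

set_pose: (x, y, θ) = (5.4300, -4.5700, 333.9000°), ρ = 1.19
go_straight(5.32): x += 5.32·cos θ, y += 5.32·sin θ → (10.2075, -6.9105, 333.9000°)
turn_right(122.4°): centre at ρ to the right, rotate −122.4° → (10.3058, -8.9938, 211.5000°)
turn_left(149.7°): centre at ρ to the left, rotate +149.7° → (10.9524, -11.1982, 361.2000° ≡ 1.2000°)
turn_right(140.2°): centre at ρ to the right, rotate −140.2° → (11.7581, -13.2860, -139.0000° ≡ 221.0000°)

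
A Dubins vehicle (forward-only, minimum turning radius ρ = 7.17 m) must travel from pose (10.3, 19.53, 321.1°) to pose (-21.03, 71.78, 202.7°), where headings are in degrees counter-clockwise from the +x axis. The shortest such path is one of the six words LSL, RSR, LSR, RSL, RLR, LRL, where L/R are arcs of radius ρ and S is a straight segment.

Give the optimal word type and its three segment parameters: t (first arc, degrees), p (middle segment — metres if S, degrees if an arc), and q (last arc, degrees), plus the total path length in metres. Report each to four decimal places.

LSL: t = 168.4395°, p = 51.9400 m, q = 73.1605°, L = 82.1739 m

Let ψ = atan2(Δy, Δx) = atan2(52.25, -31.33) = 120.9476° be the start→goal bearing.
Normalize: d = |goal − start| / ρ = 60.923160/7.17 = 8.496954, α = (θ_start − ψ) mod 360° = 200.1524° = 3.493318 rad, β = (θ_goal − ψ) mod 360° = 81.7524° = 1.426848 rad.
Common terms: sin α = -0.344518, cos α = -0.938780, sin β = 0.989657, cos β = 0.143452, cos(α−β) = -0.475624, d² = 72.198226. Work in radians in the unit-radius frame; every candidate has L = ρ·(t + p + q).
LSL: p² = 2 + d² − 2cos(α−β) + 2d(sin α − sin β) = 52.476623; p = √p² = 7.244075; φ = atan2(cos β − cos α, d + sin α − sin β) = 0.149957 rad; t = (φ − α) mod 2π = 2.939824 rad, q = (β − φ) mod 2π = 1.276891 rad → L = 7.17·(2.939824 + 7.244075 + 1.276891) = 7.17·11.460791 = 82.173868 m
RSR: p² = 2 + d² − 2cos(α−β) + 2d(sin β − sin α) = 97.822327; p = √p² = 9.890517; φ = atan2(cos α − cos β, d − sin α + sin β) = -0.109641 rad; t = (α − φ) mod 2π = 3.602959 rad, q = (φ − β) mod 2π = 4.746697 rad → L = 7.17·(3.602959 + 9.890517 + 4.746697) = 7.17·18.240172 = 130.782034 m
LSR: p² = d² − 2 + 2cos(α−β) + 2d(sin α + sin β) = 80.210417; p = √p² = 8.956027; φ = atan2(−cos α − cos β, d + sin α + sin β) − atan2(−2, p) = 0.306486 rad; t = (φ − α) mod 2π = 3.096354 rad, q = (φ − β) mod 2π = 5.162823 rad → L = 7.17·(3.096354 + 8.956027 + 5.162823) = 7.17·17.215204 = 123.433013 m
RSL: p² = d² − 2 + 2cos(α−β) − 2d(sin α + sin β) = 58.283539; p = √p² = 7.634366; φ = atan2(cos α + cos β, d − sin α − sin β) − atan2(2, p) = -0.357163 rad; t = (α − φ) mod 2π = 3.850481 rad, q = (β − φ) mod 2π = 1.784012 rad → L = 7.17·(3.850481 + 7.634366 + 1.784012) = 7.17·13.268859 = 95.137716 m
RLR: c = (6 − d² + 2cos(α−β) + 2d(sin α − sin β))/8 = -11.227791, |c| > 1 → infeasible
LRL: c = (6 − d² + 2cos(α−β) − 2d(sin α − sin β))/8 = -5.559578, |c| > 1 → infeasible
Shortest: LSL with L = 82.173868 m ≈ 82.1739 m
Convert LSL to answer units (arcs ×180/π): t = 2.939824·180/π = 168.4395°, p = ρ·p = 7.17·7.244075 = 51.9400 m, q = 1.276891·180/π = 73.1605°, L = 82.1739 m.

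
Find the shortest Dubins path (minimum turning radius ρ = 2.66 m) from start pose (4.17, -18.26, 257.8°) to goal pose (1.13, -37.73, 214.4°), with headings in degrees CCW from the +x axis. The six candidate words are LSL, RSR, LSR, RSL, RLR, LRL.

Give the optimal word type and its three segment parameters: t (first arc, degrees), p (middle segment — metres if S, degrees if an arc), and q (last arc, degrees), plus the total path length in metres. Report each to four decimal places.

LSR: t = 6.0792°, p = 17.3794 m, q = 49.4792°, L = 19.9587 m

Let ψ = atan2(Δy, Δx) = atan2(-19.47, -3.04) = -98.8744° be the start→goal bearing.
Normalize: d = |goal − start| / ρ = 19.705900/2.66 = 7.408233, α = (θ_start − ψ) mod 360° = 356.6744° = 6.225142 rad, β = (θ_goal − ψ) mod 360° = 313.2744° = 5.467669 rad.
Common terms: sin α = -0.058011, cos α = 0.998316, sin β = -0.728079, cos β = 0.685493, cos(α−β) = 0.726575, d² = 54.881918. Work in radians in the unit-radius frame; every candidate has L = ρ·(t + p + q).
LSL: p² = 2 + d² − 2cos(α−β) + 2d(sin α − sin β) = 65.356822; p = √p² = 8.084357; φ = atan2(cos β − cos α, d + sin α − sin β) = -0.038705 rad; t = (φ − α) mod 2π = 0.019339 rad, q = (β − φ) mod 2π = 5.506374 rad → L = 2.66·(0.019339 + 8.084357 + 5.506374) = 2.66·13.610069 = 36.202784 m
RSR: p² = 2 + d² − 2cos(α−β) + 2d(sin β − sin α) = 45.500716; p = √p² = 6.745422; φ = atan2(cos α − cos β, d − sin α + sin β) = 0.046392 rad; t = (α − φ) mod 2π = 6.178750 rad, q = (φ − β) mod 2π = 0.861908 rad → L = 2.66·(6.178750 + 6.745422 + 0.861908) = 2.66·13.786080 = 36.670973 m
LSR: p² = d² − 2 + 2cos(α−β) + 2d(sin α + sin β) = 42.687993; p = √p² = 6.533605; φ = atan2(−cos α − cos β, d + sin α + sin β) − atan2(−2, p) = 0.048060 rad; t = (φ − α) mod 2π = 0.106103 rad, q = (φ − β) mod 2π = 0.863576 rad → L = 2.66·(0.106103 + 6.533605 + 0.863576) = 2.66·7.503283 = 19.958734 m
RSL: p² = d² − 2 + 2cos(α−β) − 2d(sin α + sin β) = 65.982142; p = √p² = 8.122939; φ = atan2(cos α + cos β, d − sin α − sin β) − atan2(2, p) = -0.038751 rad; t = (α − φ) mod 2π = 6.263893 rad, q = (β − φ) mod 2π = 5.506420 rad → L = 2.66·(6.263893 + 8.122939 + 5.506420) = 2.66·19.893252 = 52.916050 m
RLR: c = (6 − d² + 2cos(α−β) + 2d(sin α − sin β))/8 = -4.687589, |c| > 1 → infeasible
LRL: c = (6 − d² + 2cos(α−β) − 2d(sin α − sin β))/8 = -7.169603, |c| > 1 → infeasible
Shortest: LSR with L = 19.958734 m ≈ 19.9587 m
Convert LSR to answer units (arcs ×180/π): t = 0.106103·180/π = 6.0792°, p = ρ·p = 2.66·6.533605 = 17.3794 m, q = 0.863576·180/π = 49.4792°, L = 19.9587 m.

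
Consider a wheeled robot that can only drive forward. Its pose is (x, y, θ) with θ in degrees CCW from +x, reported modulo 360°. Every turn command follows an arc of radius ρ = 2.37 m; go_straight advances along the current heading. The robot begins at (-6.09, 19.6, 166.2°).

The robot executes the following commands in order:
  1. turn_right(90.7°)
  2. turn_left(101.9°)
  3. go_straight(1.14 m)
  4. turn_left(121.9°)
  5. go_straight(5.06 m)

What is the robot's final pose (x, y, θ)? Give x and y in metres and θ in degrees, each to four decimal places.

(-10.8431, 17.5676, 299.3000°)

set_pose: (x, y, θ) = (-6.0900, 19.6000, 166.2000°), ρ = 2.37
turn_right(90.7°): centre at ρ to the right, rotate −90.7° → (-7.8192, 22.4950, 75.5000°)
turn_left(101.9°): centre at ρ to the left, rotate +101.9° → (-10.0062, 25.4559, 177.4000°)
go_straight(1.14): x += 1.14·cos θ, y += 1.14·sin θ → (-11.1450, 25.5077, 177.4000°)
turn_left(121.9°): centre at ρ to the left, rotate +121.9° → (-13.3193, 21.9803, 299.3000°)
go_straight(5.06): x += 5.06·cos θ, y += 5.06·sin θ → (-10.8431, 17.5676, 299.3000°)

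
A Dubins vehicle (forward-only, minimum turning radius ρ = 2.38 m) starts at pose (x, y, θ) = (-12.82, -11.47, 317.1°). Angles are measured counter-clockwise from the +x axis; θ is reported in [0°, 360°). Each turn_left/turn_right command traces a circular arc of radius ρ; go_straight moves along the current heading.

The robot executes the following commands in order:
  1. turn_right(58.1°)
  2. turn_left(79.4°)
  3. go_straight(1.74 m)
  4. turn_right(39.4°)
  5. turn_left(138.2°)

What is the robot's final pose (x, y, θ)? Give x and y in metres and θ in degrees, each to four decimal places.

set_pose: (x, y, θ) = (-12.8200, -11.4700, 317.1000°), ρ = 2.38
turn_right(58.1°): centre at ρ to the right, rotate −58.1° → (-12.1038, -13.6676, 259.0000°)
turn_left(79.4°): centre at ρ to the left, rotate +79.4° → (-10.6437, -16.3346, 338.4000°)
go_straight(1.74): x += 1.74·cos θ, y += 1.74·sin θ → (-9.0259, -16.9751, 338.4000°)
turn_right(39.4°): centre at ρ to the right, rotate −39.4° → (-7.8204, -18.0341, 299.0000°)
turn_left(138.2°): centre at ρ to the left, rotate +138.2° → (-3.4180, -17.4076, 437.2000° ≡ 77.2000°)

(-3.4180, -17.4076, 77.2000°)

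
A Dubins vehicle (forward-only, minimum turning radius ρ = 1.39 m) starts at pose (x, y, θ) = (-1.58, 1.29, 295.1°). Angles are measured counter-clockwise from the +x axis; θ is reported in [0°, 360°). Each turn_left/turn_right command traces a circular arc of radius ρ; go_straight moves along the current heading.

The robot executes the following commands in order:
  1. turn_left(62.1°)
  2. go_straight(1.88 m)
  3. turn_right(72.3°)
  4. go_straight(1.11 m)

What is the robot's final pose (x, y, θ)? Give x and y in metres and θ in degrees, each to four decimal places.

set_pose: (x, y, θ) = (-1.5800, 1.2900, 295.1000°), ρ = 1.39
turn_left(62.1°): centre at ρ to the left, rotate +62.1° → (-0.3892, 0.4913, 357.2000°)
go_straight(1.88): x += 1.88·cos θ, y += 1.88·sin θ → (1.4886, 0.3995, 357.2000°)
turn_right(72.3°): centre at ρ to the right, rotate −72.3° → (2.7640, -0.6315, 284.9000°)
go_straight(1.11): x += 1.11·cos θ, y += 1.11·sin θ → (3.0494, -1.7041, 284.9000°)

(3.0494, -1.7041, 284.9000°)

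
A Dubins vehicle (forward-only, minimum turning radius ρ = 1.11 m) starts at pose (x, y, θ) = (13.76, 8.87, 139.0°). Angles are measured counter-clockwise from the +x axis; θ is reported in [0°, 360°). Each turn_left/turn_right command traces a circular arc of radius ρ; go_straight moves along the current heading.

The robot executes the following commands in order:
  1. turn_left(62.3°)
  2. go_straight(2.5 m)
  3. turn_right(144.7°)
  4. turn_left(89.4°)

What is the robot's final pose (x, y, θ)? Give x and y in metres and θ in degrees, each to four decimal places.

set_pose: (x, y, θ) = (13.7600, 8.8700, 139.0000°), ρ = 1.11
turn_left(62.3°): centre at ρ to the left, rotate +62.3° → (12.6286, 9.0664, 201.3000°)
go_straight(2.5): x += 2.5·cos θ, y += 2.5·sin θ → (10.2993, 8.1583, 201.3000°)
turn_right(144.7°): centre at ρ to the right, rotate −144.7° → (8.9694, 9.8035, 56.6000°)
turn_left(89.4°): centre at ρ to the left, rotate +89.4° → (8.6635, 11.3348, 146.0000°)

(8.6635, 11.3348, 146.0000°)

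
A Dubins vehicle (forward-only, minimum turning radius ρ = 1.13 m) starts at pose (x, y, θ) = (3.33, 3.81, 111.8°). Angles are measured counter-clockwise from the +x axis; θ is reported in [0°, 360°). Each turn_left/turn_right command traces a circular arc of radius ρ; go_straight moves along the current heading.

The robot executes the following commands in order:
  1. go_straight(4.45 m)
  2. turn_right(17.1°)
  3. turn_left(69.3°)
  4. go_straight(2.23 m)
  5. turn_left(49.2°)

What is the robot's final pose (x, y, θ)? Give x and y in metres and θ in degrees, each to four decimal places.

(-2.2882, 9.7364, 213.2000°)

set_pose: (x, y, θ) = (3.3300, 3.8100, 111.8000°), ρ = 1.13
go_straight(4.45): x += 4.45·cos θ, y += 4.45·sin θ → (1.6774, 7.9418, 111.8000°)
turn_right(17.1°): centre at ρ to the right, rotate −17.1° → (1.6004, 8.2688, 94.7000°)
turn_left(69.3°): centre at ρ to the left, rotate +69.3° → (0.7857, 9.2625, 164.0000°)
go_straight(2.23): x += 2.23·cos θ, y += 2.23·sin θ → (-1.3579, 9.8771, 164.0000°)
turn_left(49.2°): centre at ρ to the left, rotate +49.2° → (-2.2882, 9.7364, 213.2000°)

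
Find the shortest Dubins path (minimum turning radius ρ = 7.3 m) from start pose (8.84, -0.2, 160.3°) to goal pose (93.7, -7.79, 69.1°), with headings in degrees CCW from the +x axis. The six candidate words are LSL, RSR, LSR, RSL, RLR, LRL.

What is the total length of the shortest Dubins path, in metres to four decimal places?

109.4014 m

Let ψ = atan2(Δy, Δx) = atan2(-7.59, 84.86) = -5.1110° be the start→goal bearing.
Normalize: d = |goal − start| / ρ = 85.198754/7.3 = 11.671062, α = (θ_start − ψ) mod 360° = 165.4110° = 2.886967 rad, β = (θ_goal − ψ) mod 360° = 74.2110° = 1.295227 rad.
Common terms: sin α = 0.251883, cos α = -0.967758, sin β = 0.962270, cos β = 0.272095, cos(α−β) = -0.020942, d² = 136.213693. Work in radians in the unit-radius frame; every candidate has L = ρ·(t + p + q).
LSL: p² = 2 + d² − 2cos(α−β) + 2d(sin α − sin β) = 121.673635; p = √p² = 11.030577; φ = atan2(cos β − cos α, d + sin α − sin β) = 0.112639 rad; t = (φ − α) mod 2π = 3.508858 rad, q = (β − φ) mod 2π = 1.182587 rad → L = 7.3·(3.508858 + 11.030577 + 1.182587) = 7.3·15.722022 = 114.770763 m
RSR: p² = 2 + d² − 2cos(α−β) + 2d(sin β − sin α) = 154.837521; p = √p² = 12.443373; φ = atan2(cos α − cos β, d − sin α + sin β) = -0.099805 rad; t = (α − φ) mod 2π = 2.986772 rad, q = (φ − β) mod 2π = 4.888153 rad → L = 7.3·(2.986772 + 12.443373 + 4.888153) = 7.3·20.318298 = 148.323576 m
LSR: p² = d² − 2 + 2cos(α−β) + 2d(sin α + sin β) = 162.512733; p = √p² = 12.748048; φ = atan2(−cos α − cos β, d + sin α + sin β) − atan2(−2, p) = 0.209555 rad; t = (φ − α) mod 2π = 3.605774 rad, q = (φ − β) mod 2π = 5.197514 rad → L = 7.3·(3.605774 + 12.748048 + 5.197514) = 7.3·21.551336 = 157.324750 m
RSL: p² = d² − 2 + 2cos(α−β) − 2d(sin α + sin β) = 105.830883; p = √p² = 10.287414; φ = atan2(cos α + cos β, d − sin α − sin β) − atan2(2, p) = -0.258446 rad; t = (α − φ) mod 2π = 3.145413 rad, q = (β − φ) mod 2π = 1.553672 rad → L = 7.3·(3.145413 + 10.287414 + 1.553672) = 7.3·14.986499 = 109.401441 m
RLR: c = (6 − d² + 2cos(α−β) + 2d(sin α − sin β))/8 = -18.354690, |c| > 1 → infeasible
LRL: c = (6 − d² + 2cos(α−β) − 2d(sin α − sin β))/8 = -14.209204, |c| > 1 → infeasible
Shortest: RSL with L = 109.401441 m ≈ 109.4014 m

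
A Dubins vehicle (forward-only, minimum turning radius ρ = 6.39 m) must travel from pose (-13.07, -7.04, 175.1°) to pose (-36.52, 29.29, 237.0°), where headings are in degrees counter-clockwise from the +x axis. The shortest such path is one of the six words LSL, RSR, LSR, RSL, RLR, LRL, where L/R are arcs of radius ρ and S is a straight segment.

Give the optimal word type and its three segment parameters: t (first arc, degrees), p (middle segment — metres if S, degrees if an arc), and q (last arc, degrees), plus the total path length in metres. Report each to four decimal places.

Let ψ = atan2(Δy, Δx) = atan2(36.33, -23.45) = 122.8411° be the start→goal bearing.
Normalize: d = |goal − start| / ρ = 43.240853/6.39 = 6.766957, α = (θ_start − ψ) mod 360° = 52.2589° = 0.912090 rad, β = (θ_goal − ψ) mod 360° = 114.1589° = 1.992448 rad.
Common terms: sin α = 0.790785, cos α = 0.612095, sin β = 0.912414, cos β = -0.409268, cos(α−β) = 0.471012, d² = 45.791703. Work in radians in the unit-radius frame; every candidate has L = ρ·(t + p + q).
LSL: p² = 2 + d² − 2cos(α−β) + 2d(sin α − sin β) = 45.203556; p = √p² = 6.723359; φ = atan2(cos β − cos α, d + sin α − sin β) = -0.152503 rad; t = (φ − α) mod 2π = 5.218593 rad, q = (β − φ) mod 2π = 2.144952 rad → L = 6.39·(5.218593 + 6.723359 + 2.144952) = 6.39·14.086903 = 90.015311 m
RSR: p² = 2 + d² − 2cos(α−β) + 2d(sin β − sin α) = 48.495802; p = √p² = 6.963893; φ = atan2(cos α − cos β, d − sin α + sin β) = 0.147197 rad; t = (α − φ) mod 2π = 0.764893 rad, q = (φ − β) mod 2π = 4.437933 rad → L = 6.39·(0.764893 + 6.963893 + 4.437933) = 6.39·12.166719 = 77.745336 m
LSR: p² = d² − 2 + 2cos(α−β) + 2d(sin α + sin β) = 67.784669; p = √p² = 8.233145; φ = atan2(−cos α − cos β, d + sin α + sin β) − atan2(−2, p) = 0.214363 rad; t = (φ − α) mod 2π = 5.585459 rad, q = (φ − β) mod 2π = 4.505100 rad → L = 6.39·(5.585459 + 8.233145 + 4.505100) = 6.39·18.323703 = 117.088465 m
RSL: p² = d² − 2 + 2cos(α−β) − 2d(sin α + sin β) = 21.682785; p = √p² = 4.656478; φ = atan2(cos α + cos β, d − sin α − sin β) − atan2(2, p) = -0.365651 rad; t = (α − φ) mod 2π = 1.277740 rad, q = (β − φ) mod 2π = 2.358099 rad → L = 6.39·(1.277740 + 4.656478 + 2.358099) = 6.39·8.292317 = 52.987907 m
RLR: c = (6 − d² + 2cos(α−β) + 2d(sin α − sin β))/8 = -5.061975, |c| > 1 → infeasible
LRL: c = (6 − d² + 2cos(α−β) − 2d(sin α − sin β))/8 = -4.650445, |c| > 1 → infeasible
Shortest: RSL with L = 52.987907 m ≈ 52.9879 m
Convert RSL to answer units (arcs ×180/π): t = 1.277740·180/π = 73.2091°, p = ρ·p = 6.39·4.656478 = 29.7549 m, q = 2.358099·180/π = 135.1091°, L = 52.9879 m.

RSL: t = 73.2091°, p = 29.7549 m, q = 135.1091°, L = 52.9879 m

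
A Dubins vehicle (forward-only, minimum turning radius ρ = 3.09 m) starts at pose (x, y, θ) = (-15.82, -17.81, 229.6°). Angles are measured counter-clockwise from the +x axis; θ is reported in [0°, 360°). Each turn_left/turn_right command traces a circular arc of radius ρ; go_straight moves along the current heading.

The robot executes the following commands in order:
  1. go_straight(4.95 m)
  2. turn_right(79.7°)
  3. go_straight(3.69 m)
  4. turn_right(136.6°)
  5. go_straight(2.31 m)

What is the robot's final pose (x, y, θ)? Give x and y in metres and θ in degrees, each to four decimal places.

(-23.0366, -14.1878, 13.3000°)

set_pose: (x, y, θ) = (-15.8200, -17.8100, 229.6000°), ρ = 3.09
go_straight(4.95): x += 4.95·cos θ, y += 4.95·sin θ → (-19.0282, -21.5796, 229.6000°)
turn_right(79.7°): centre at ρ to the right, rotate −79.7° → (-22.9310, -22.2502, 149.9000°)
go_straight(3.69): x += 3.69·cos θ, y += 3.69·sin θ → (-26.1234, -20.3997, 149.9000°)
turn_right(136.6°): centre at ρ to the right, rotate −136.6° → (-25.2846, -14.7192, 13.3000°)
go_straight(2.31): x += 2.31·cos θ, y += 2.31·sin θ → (-23.0366, -14.1878, 13.3000°)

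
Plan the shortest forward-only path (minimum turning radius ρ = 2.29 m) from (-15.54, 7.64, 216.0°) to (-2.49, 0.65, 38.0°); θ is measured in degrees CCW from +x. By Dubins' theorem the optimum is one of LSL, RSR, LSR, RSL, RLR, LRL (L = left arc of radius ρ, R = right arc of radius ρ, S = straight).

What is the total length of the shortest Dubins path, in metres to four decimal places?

18.0944 m

Let ψ = atan2(Δy, Δx) = atan2(-6.99, 13.05) = -28.1749° be the start→goal bearing.
Normalize: d = |goal − start| / ρ = 14.804141/2.29 = 6.464691, α = (θ_start − ψ) mod 360° = 244.1749° = 4.261657 rad, β = (θ_goal − ψ) mod 360° = 66.1749° = 1.154970 rad.
Common terms: sin α = -0.900128, cos α = -0.435625, sin β = 0.914783, cos β = 0.403946, cos(α−β) = -0.999391, d² = 41.792224. Work in radians in the unit-radius frame; every candidate has L = ρ·(t + p + q).
LSL: p² = 2 + d² − 2cos(α−β) + 2d(sin α − sin β) = 22.325325; p = √p² = 4.724968; φ = atan2(cos β − cos α, d + sin α − sin β) = 0.178637 rad; t = (φ − α) mod 2π = 2.200165 rad, q = (β − φ) mod 2π = 0.976334 rad → L = 2.29·(2.200165 + 4.724968 + 0.976334) = 2.29·7.901468 = 18.094361 m
RSR: p² = 2 + d² − 2cos(α−β) + 2d(sin β − sin α) = 69.256685; p = √p² = 8.322060; φ = atan2(cos α − cos β, d − sin α + sin β) = -0.101057 rad; t = (α − φ) mod 2π = 4.362713 rad, q = (φ − β) mod 2π = 5.027158 rad → L = 2.29·(4.362713 + 8.322060 + 5.027158) = 2.29·17.711932 = 40.560323 m
LSR: p² = d² − 2 + 2cos(α−β) + 2d(sin α + sin β) = 37.982919; p = √p² = 6.163028; φ = atan2(−cos α − cos β, d + sin α + sin β) − atan2(−2, p) = 0.318683 rad; t = (φ − α) mod 2π = 2.340212 rad, q = (φ − β) mod 2π = 5.446898 rad → L = 2.29·(2.340212 + 6.163028 + 5.446898) = 2.29·13.950138 = 31.945816 m
RSL: p² = d² − 2 + 2cos(α−β) − 2d(sin α + sin β) = 37.603965; p = √p² = 6.132207; φ = atan2(cos α + cos β, d − sin α − sin β) − atan2(2, p) = -0.320180 rad; t = (α − φ) mod 2π = 4.581837 rad, q = (β − φ) mod 2π = 1.475151 rad → L = 2.29·(4.581837 + 6.132207 + 1.475151) = 2.29·12.189195 = 27.913256 m
RLR: c = (6 − d² + 2cos(α−β) + 2d(sin α − sin β))/8 = -7.657086, |c| > 1 → infeasible
LRL: c = (6 − d² + 2cos(α−β) − 2d(sin α − sin β))/8 = -1.790666, |c| > 1 → infeasible
Shortest: LSL with L = 18.094361 m ≈ 18.0944 m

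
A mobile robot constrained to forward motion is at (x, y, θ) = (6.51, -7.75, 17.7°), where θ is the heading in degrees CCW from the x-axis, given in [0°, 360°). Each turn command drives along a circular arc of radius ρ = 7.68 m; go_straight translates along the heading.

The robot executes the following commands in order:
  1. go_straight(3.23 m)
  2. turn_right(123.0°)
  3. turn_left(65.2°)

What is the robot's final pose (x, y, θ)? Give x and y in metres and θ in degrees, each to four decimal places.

set_pose: (x, y, θ) = (6.5100, -7.7500, 17.7000°), ρ = 7.68
go_straight(3.23): x += 3.23·cos θ, y += 3.23·sin θ → (9.5871, -6.7680, 17.7000°)
turn_right(123.0°): centre at ρ to the right, rotate −123.0° → (19.3299, -16.1110, -105.3000° ≡ 254.7000°)
turn_left(65.2°): centre at ρ to the left, rotate +65.2° → (21.7908, -24.0121, 319.9000°)

(21.7908, -24.0121, 319.9000°)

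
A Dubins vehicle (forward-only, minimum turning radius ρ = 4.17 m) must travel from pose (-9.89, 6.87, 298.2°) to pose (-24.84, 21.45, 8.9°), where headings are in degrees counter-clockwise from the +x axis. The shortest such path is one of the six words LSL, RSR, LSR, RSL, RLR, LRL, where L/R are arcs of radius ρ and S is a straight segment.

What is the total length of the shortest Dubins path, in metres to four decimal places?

Let ψ = atan2(Δy, Δx) = atan2(14.58, -14.95) = 135.7179° be the start→goal bearing.
Normalize: d = |goal − start| / ρ = 20.882502/4.17 = 5.007794, α = (θ_start − ψ) mod 360° = 162.4821° = 2.835848 rad, β = (θ_goal − ψ) mod 360° = 233.1821° = 4.069796 rad.
Common terms: sin α = 0.301003, cos α = -0.953623, sin β = -0.800545, cos β = -0.599273, cos(α−β) = 0.330514, d² = 25.078004. Work in radians in the unit-radius frame; every candidate has L = ρ·(t + p + q).
LSL: p² = 2 + d² − 2cos(α−β) + 2d(sin α − sin β) = 37.449623; p = √p² = 6.119610; φ = atan2(cos β − cos α, d + sin α − sin β) = 0.057936 rad; t = (φ − α) mod 2π = 3.505273 rad, q = (β − φ) mod 2π = 4.011860 rad → L = 4.17·(3.505273 + 6.119610 + 4.011860) = 4.17·13.636743 = 56.865218 m
RSR: p² = 2 + d² − 2cos(α−β) + 2d(sin β − sin α) = 15.384327; p = √p² = 3.922286; φ = atan2(cos α − cos β, d − sin α + sin β) = -0.090466 rad; t = (α − φ) mod 2π = 2.926314 rad, q = (φ − β) mod 2π = 2.122923 rad → L = 4.17·(2.926314 + 3.922286 + 2.122923) = 4.17·8.971523 = 37.411253 m
LSR: p² = d² − 2 + 2cos(α−β) + 2d(sin α + sin β) = 18.735829; p = √p² = 4.328490; φ = atan2(−cos α − cos β, d + sin α + sin β) − atan2(−2, p) = 0.764561 rad; t = (φ − α) mod 2π = 4.211898 rad, q = (φ − β) mod 2π = 2.977950 rad → L = 4.17·(4.211898 + 4.328490 + 2.977950) = 4.17·11.518339 = 48.031472 m
RSL: p² = d² − 2 + 2cos(α−β) − 2d(sin α + sin β) = 28.742236; p = √p² = 5.361179; φ = atan2(cos α + cos β, d − sin α − sin β) − atan2(2, p) = -0.631895 rad; t = (α − φ) mod 2π = 3.467744 rad, q = (β − φ) mod 2π = 4.701691 rad → L = 4.17·(3.467744 + 5.361179 + 4.701691) = 4.17·13.530614 = 56.422659 m
RLR: c = (6 − d² + 2cos(α−β) + 2d(sin α − sin β))/8 = -0.923041; p = 2π − arccos c = 3.536478 rad; φ = atan2(cos α − cos β, d − sin α + sin β) = -0.090466 rad; t = (α − φ + p/2) mod 2π = 4.694553 rad, q = (α − β − t + p) mod 2π = 3.891162 rad → L = 4.17·(4.694553 + 3.536478 + 3.891162) = 4.17·12.122193 = 50.549543 m
LRL: c = (6 − d² + 2cos(α−β) − 2d(sin α − sin β))/8 = -3.681203, |c| > 1 → infeasible
Shortest: RSR with L = 37.411253 m ≈ 37.4113 m

37.4113 m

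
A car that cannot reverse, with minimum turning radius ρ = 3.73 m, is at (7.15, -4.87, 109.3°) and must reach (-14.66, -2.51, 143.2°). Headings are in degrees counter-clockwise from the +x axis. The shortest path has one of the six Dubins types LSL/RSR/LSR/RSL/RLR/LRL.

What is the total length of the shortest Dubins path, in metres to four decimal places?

23.0779 m

Let ψ = atan2(Δy, Δx) = atan2(2.36, -21.81) = 173.8242° be the start→goal bearing.
Normalize: d = |goal − start| / ρ = 21.937313/3.73 = 5.881317, α = (θ_start − ψ) mod 360° = 295.4758° = 5.157025 rad, β = (θ_goal − ψ) mod 360° = 329.3758° = 5.748692 rad.
Common terms: sin α = -0.902767, cos α = 0.430130, sin β = -0.509405, cos β = 0.860527, cos(α−β) = 0.830012, d² = 34.589891. Work in radians in the unit-radius frame; every candidate has L = ρ·(t + p + q).
LSL: p² = 2 + d² − 2cos(α−β) + 2d(sin α − sin β) = 30.302893; p = √p² = 5.504806; φ = atan2(cos β − cos α, d + sin α − sin β) = 0.078266 rad; t = (φ − α) mod 2π = 1.204426 rad, q = (β − φ) mod 2π = 5.670426 rad → L = 3.73·(1.204426 + 5.504806 + 5.670426) = 3.73·12.379658 = 46.176125 m
RSR: p² = 2 + d² − 2cos(α−β) + 2d(sin β − sin α) = 39.556841; p = √p² = 6.289423; φ = atan2(cos α − cos β, d − sin α + sin β) = -0.068485 rad; t = (α − φ) mod 2π = 5.225511 rad, q = (φ − β) mod 2π = 0.466008 rad → L = 3.73·(5.225511 + 6.289423 + 0.466008) = 3.73·11.980942 = 44.688912 m
LSR: p² = d² − 2 + 2cos(α−β) + 2d(sin α + sin β) = 17.639051; p = √p² = 4.199887; φ = atan2(−cos α − cos β, d + sin α + sin β) − atan2(−2, p) = 0.163286 rad; t = (φ − α) mod 2π = 1.289446 rad, q = (φ − β) mod 2π = 0.697780 rad → L = 3.73·(1.289446 + 4.199887 + 0.697780) = 3.73·6.187113 = 23.077930 m
RSL: p² = d² − 2 + 2cos(α−β) − 2d(sin α + sin β) = 50.860781; p = √p² = 7.131674; φ = atan2(cos α + cos β, d − sin α − sin β) − atan2(2, p) = -0.098269 rad; t = (α − φ) mod 2π = 5.255294 rad, q = (β − φ) mod 2π = 5.846961 rad → L = 3.73·(5.255294 + 7.131674 + 5.846961) = 3.73·18.233930 = 68.012558 m
RLR: c = (6 − d² + 2cos(α−β) + 2d(sin α − sin β))/8 = -3.944605, |c| > 1 → infeasible
LRL: c = (6 − d² + 2cos(α−β) − 2d(sin α − sin β))/8 = -2.787862, |c| > 1 → infeasible
Shortest: LSR with L = 23.077930 m ≈ 23.0779 m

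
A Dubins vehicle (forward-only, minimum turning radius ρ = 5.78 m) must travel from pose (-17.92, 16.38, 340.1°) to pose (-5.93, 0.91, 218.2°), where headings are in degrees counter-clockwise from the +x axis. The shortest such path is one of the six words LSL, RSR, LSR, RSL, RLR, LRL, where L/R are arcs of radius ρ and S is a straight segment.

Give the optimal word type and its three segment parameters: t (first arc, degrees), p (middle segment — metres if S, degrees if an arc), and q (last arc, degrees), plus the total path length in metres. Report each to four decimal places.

Let ψ = atan2(Δy, Δx) = atan2(-15.47, 11.99) = -52.2226° be the start→goal bearing.
Normalize: d = |goal − start| / ρ = 19.572455/5.78 = 3.386238, α = (θ_start − ψ) mod 360° = 32.3226° = 0.564135 rad, β = (θ_goal − ψ) mod 360° = 270.4226° = 4.719764 rad.
Common terms: sin α = 0.534685, cos α = 0.845051, sin β = -0.999973, cos β = 0.007375, cos(α−β) = -0.528438, d² = 11.466607. Work in radians in the unit-radius frame; every candidate has L = ρ·(t + p + q).
LSL: p² = 2 + d² − 2cos(α−β) + 2d(sin α − sin β) = 24.916920; p = √p² = 4.991685; φ = atan2(cos β − cos α, d + sin α − sin β) = -0.168612 rad; t = (φ − α) mod 2π = 5.550438 rad, q = (β − φ) mod 2π = 4.888376 rad → L = 5.78·(5.550438 + 4.991685 + 4.888376) = 5.78·15.430499 = 89.188286 m
RSR: p² = 2 + d² − 2cos(α−β) + 2d(sin β − sin α) = 4.130048; p = √p² = 2.032252; φ = atan2(cos α − cos β, d − sin α + sin β) = 0.424857 rad; t = (α − φ) mod 2π = 0.139278 rad, q = (φ − β) mod 2π = 1.988278 rad → L = 5.78·(0.139278 + 2.032252 + 1.988278) = 5.78·4.159808 = 24.043692 m
LSR: p² = d² − 2 + 2cos(α−β) + 2d(sin α + sin β) = 5.258583; p = √p² = 2.293160; φ = atan2(−cos α − cos β, d + sin α + sin β) − atan2(−2, p) = 0.433272 rad; t = (φ − α) mod 2π = 6.152322 rad, q = (φ − β) mod 2π = 1.996693 rad → L = 5.78·(6.152322 + 2.293160 + 1.996693) = 5.78·10.442175 = 60.355773 m
RSL: p² = d² − 2 + 2cos(α−β) − 2d(sin α + sin β) = 11.560878; p = √p² = 3.400129; φ = atan2(cos α + cos β, d − sin α − sin β) − atan2(2, p) = -0.313897 rad; t = (α − φ) mod 2π = 0.878032 rad, q = (β − φ) mod 2π = 5.033661 rad → L = 5.78·(0.878032 + 3.400129 + 5.033661) = 5.78·9.311822 = 53.822334 m
RLR: c = (6 − d² + 2cos(α−β) + 2d(sin α − sin β))/8 = 0.483744; p = 2π − arccos c = 5.217316 rad; φ = atan2(cos α − cos β, d − sin α + sin β) = 0.424857 rad; t = (α − φ + p/2) mod 2π = 2.747936 rad, q = (α − β − t + p) mod 2π = 4.596937 rad → L = 5.78·(2.747936 + 5.217316 + 4.596937) = 5.78·12.562189 = 72.609454 m
LRL: c = (6 − d² + 2cos(α−β) − 2d(sin α − sin β))/8 = -2.114615, |c| > 1 → infeasible
Shortest: RSR with L = 24.043692 m ≈ 24.0437 m
Convert RSR to answer units (arcs ×180/π): t = 0.139278·180/π = 7.9800°, p = ρ·p = 5.78·2.032252 = 11.7464 m, q = 1.988278·180/π = 113.9200°, L = 24.0437 m.

RSR: t = 7.9800°, p = 11.7464 m, q = 113.9200°, L = 24.0437 m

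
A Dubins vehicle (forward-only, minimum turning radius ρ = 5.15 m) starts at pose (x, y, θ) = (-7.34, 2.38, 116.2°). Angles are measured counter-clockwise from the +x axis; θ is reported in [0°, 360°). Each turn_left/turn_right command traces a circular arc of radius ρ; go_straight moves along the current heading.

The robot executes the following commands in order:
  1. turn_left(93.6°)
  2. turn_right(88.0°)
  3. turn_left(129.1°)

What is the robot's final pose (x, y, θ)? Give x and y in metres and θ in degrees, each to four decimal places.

(-30.7001, 5.3018, 250.9000°)

set_pose: (x, y, θ) = (-7.3400, 2.3800, 116.2000°), ρ = 5.15
turn_left(93.6°): centre at ρ to the left, rotate +93.6° → (-14.5203, 4.5752, 209.8000°)
turn_right(88.0°): centre at ρ to the right, rotate −88.0° → (-21.4567, 6.3304, 121.8000°)
turn_left(129.1°): centre at ρ to the left, rotate +129.1° → (-30.7001, 5.3018, 250.9000°)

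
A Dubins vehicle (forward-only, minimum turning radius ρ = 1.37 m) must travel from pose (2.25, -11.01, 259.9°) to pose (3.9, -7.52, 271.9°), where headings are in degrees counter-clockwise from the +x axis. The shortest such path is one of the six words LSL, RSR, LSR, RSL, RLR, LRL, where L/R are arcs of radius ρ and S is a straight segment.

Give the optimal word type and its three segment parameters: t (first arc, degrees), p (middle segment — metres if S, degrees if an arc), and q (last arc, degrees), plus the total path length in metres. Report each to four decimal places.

Let ψ = atan2(Δy, Δx) = atan2(3.49, 1.65) = 64.6962° be the start→goal bearing.
Normalize: d = |goal − start| / ρ = 3.860389/1.37 = 2.817802, α = (θ_start − ψ) mod 360° = 195.2038° = 3.406949 rad, β = (θ_goal − ψ) mod 360° = 207.2038° = 3.616389 rad.
Common terms: sin α = -0.262253, cos α = -0.964999, sin β = -0.457157, cos β = -0.889386, cos(α−β) = 0.978148, d² = 7.940007. Work in radians in the unit-radius frame; every candidate has L = ρ·(t + p + q).
LSL: p² = 2 + d² − 2cos(α−β) + 2d(sin α − sin β) = 9.082112; p = √p² = 3.013654; φ = atan2(cos β − cos α, d + sin α − sin β) = 0.025093 rad; t = (φ − α) mod 2π = 2.901329 rad, q = (β − φ) mod 2π = 3.591296 rad → L = 1.37·(2.901329 + 3.013654 + 3.591296) = 1.37·9.506279 = 13.023602 m
RSR: p² = 2 + d² − 2cos(α−β) + 2d(sin β − sin α) = 6.885312; p = √p² = 2.623988; φ = atan2(cos α − cos β, d − sin α + sin β) = -0.028820 rad; t = (α − φ) mod 2π = 3.435769 rad, q = (φ − β) mod 2π = 2.637976 rad → L = 1.37·(3.435769 + 2.623988 + 2.637976) = 1.37·8.697734 = 11.915895 m
LSR: p² = d² − 2 + 2cos(α−β) + 2d(sin α + sin β) = 3.841989; p = √p² = 1.960099; φ = atan2(−cos α − cos β, d + sin α + sin β) − atan2(−2, p) = 1.519220 rad; t = (φ − α) mod 2π = 4.395456 rad, q = (φ − β) mod 2π = 4.186016 rad → L = 1.37·(4.395456 + 1.960099 + 4.186016) = 1.37·10.541571 = 14.441952 m
RSL: p² = d² − 2 + 2cos(α−β) − 2d(sin α + sin β) = 11.950616; p = √p² = 3.456966; φ = atan2(cos α + cos β, d − sin α − sin β) − atan2(2, p) = -1.007351 rad; t = (α − φ) mod 2π = 4.414301 rad, q = (β − φ) mod 2π = 4.623740 rad → L = 1.37·(4.414301 + 3.456966 + 4.623740) = 1.37·12.495007 = 17.118160 m
RLR: c = (6 − d² + 2cos(α−β) + 2d(sin α − sin β))/8 = 0.139336; p = 2π − arccos c = 4.852180 rad; φ = atan2(cos α − cos β, d − sin α + sin β) = -0.028820 rad; t = (α − φ + p/2) mod 2π = 5.861859 rad, q = (α − β − t + p) mod 2π = 5.064066 rad → L = 1.37·(5.861859 + 4.852180 + 5.064066) = 1.37·15.778105 = 21.616004 m
LRL: c = (6 − d² + 2cos(α−β) − 2d(sin α − sin β))/8 = -0.135264; p = 2π − arccos c = 4.576709 rad; φ = atan2(cos β − cos α, d + sin α − sin β) = 0.025093 rad; t = (φ − α + p/2) mod 2π = 5.189683 rad, q = (β − α − t + p) mod 2π = 5.879651 rad → L = 1.37·(5.189683 + 4.576709 + 5.879651) = 1.37·15.646043 = 21.435079 m
Shortest: RSR with L = 11.915895 m ≈ 11.9159 m
Convert RSR to answer units (arcs ×180/π): t = 3.435769·180/π = 196.8551°, p = ρ·p = 1.37·2.623988 = 3.5949 m, q = 2.637976·180/π = 151.1449°, L = 11.9159 m.

RSR: t = 196.8551°, p = 3.5949 m, q = 151.1449°, L = 11.9159 m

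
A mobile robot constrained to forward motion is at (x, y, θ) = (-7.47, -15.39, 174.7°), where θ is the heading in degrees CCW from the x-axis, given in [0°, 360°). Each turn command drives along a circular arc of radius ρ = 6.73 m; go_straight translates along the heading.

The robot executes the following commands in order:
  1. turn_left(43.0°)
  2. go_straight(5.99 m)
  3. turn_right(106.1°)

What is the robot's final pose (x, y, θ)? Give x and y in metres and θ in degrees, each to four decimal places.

set_pose: (x, y, θ) = (-7.4700, -15.3900, 174.7000°), ρ = 6.73
turn_left(43.0°): centre at ρ to the left, rotate +43.0° → (-12.2072, -16.7663, 217.7000°)
go_straight(5.99): x += 5.99·cos θ, y += 5.99·sin θ → (-16.9467, -20.4293, 217.7000°)
turn_right(106.1°): centre at ρ to the right, rotate −106.1° → (-27.3196, -17.5819, 111.6000°)

(-27.3196, -17.5819, 111.6000°)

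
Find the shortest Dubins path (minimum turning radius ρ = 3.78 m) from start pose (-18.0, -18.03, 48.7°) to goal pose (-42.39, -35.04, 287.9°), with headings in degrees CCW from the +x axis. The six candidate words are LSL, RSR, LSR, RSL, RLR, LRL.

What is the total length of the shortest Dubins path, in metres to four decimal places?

41.4476 m

Let ψ = atan2(Δy, Δx) = atan2(-17.01, -24.39) = -145.1074° be the start→goal bearing.
Normalize: d = |goal − start| / ρ = 29.735706/3.78 = 7.866589, α = (θ_start − ψ) mod 360° = 193.8074° = 3.382578 rad, β = (θ_goal − ψ) mod 360° = 73.0074° = 1.274220 rad.
Common terms: sin α = -0.238659, cos α = -0.971103, sin β = 0.956343, cos β = 0.292248, cos(α−β) = -0.512043, d² = 61.883220. Work in radians in the unit-radius frame; every candidate has L = ρ·(t + p + q).
LSL: p² = 2 + d² − 2cos(α−β) + 2d(sin α − sin β) = 46.106127; p = √p² = 6.790149; φ = atan2(cos β − cos α, d + sin α − sin β) = 0.187147 rad; t = (φ − α) mod 2π = 3.087755 rad, q = (β − φ) mod 2π = 1.087073 rad → L = 3.78·(3.087755 + 6.790149 + 1.087073) = 3.78·10.964977 = 41.447612 m
RSR: p² = 2 + d² − 2cos(α−β) + 2d(sin β − sin α) = 83.708484; p = √p² = 9.149234; φ = atan2(cos α − cos β, d − sin α + sin β) = -0.138525 rad; t = (α − φ) mod 2π = 3.521103 rad, q = (φ − β) mod 2π = 4.870440 rad → L = 3.78·(3.521103 + 9.149234 + 4.870440) = 3.78·17.540777 = 66.304138 m
LSR: p² = d² − 2 + 2cos(α−β) + 2d(sin α + sin β) = 70.150573; p = √p² = 8.375594; φ = atan2(−cos α − cos β, d + sin α + sin β) − atan2(−2, p) = 0.313317 rad; t = (φ − α) mod 2π = 3.213924 rad, q = (φ − β) mod 2π = 5.322282 rad → L = 3.78·(3.213924 + 8.375594 + 5.322282) = 3.78·16.911800 = 63.926605 m
RSL: p² = d² − 2 + 2cos(α−β) − 2d(sin α + sin β) = 47.567695; p = √p² = 6.896934; φ = atan2(cos α + cos β, d − sin α − sin β) − atan2(2, p) = -0.376918 rad; t = (α − φ) mod 2π = 3.759496 rad, q = (β − φ) mod 2π = 1.651138 rad → L = 3.78·(3.759496 + 6.896934 + 1.651138) = 3.78·12.307568 = 46.522606 m
RLR: c = (6 − d² + 2cos(α−β) + 2d(sin α − sin β))/8 = -9.463561, |c| > 1 → infeasible
LRL: c = (6 − d² + 2cos(α−β) − 2d(sin α − sin β))/8 = -4.763266, |c| > 1 → infeasible
Shortest: LSL with L = 41.447612 m ≈ 41.4476 m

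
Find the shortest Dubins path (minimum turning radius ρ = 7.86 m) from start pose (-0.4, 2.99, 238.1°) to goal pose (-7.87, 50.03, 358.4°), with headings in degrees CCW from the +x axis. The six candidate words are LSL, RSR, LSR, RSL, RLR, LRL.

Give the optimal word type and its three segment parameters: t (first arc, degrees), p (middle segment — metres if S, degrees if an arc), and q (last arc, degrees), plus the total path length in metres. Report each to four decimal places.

RSR: t = 146.4378°, p = 35.0443 m, q = 93.2622°, L = 67.9270 m

Let ψ = atan2(Δy, Δx) = atan2(47.04, -7.47) = 99.0233° be the start→goal bearing.
Normalize: d = |goal − start| / ρ = 47.629429/7.86 = 6.059724, α = (θ_start − ψ) mod 360° = 139.0767° = 2.427347 rad, β = (θ_goal − ψ) mod 360° = 259.3767° = 4.526978 rad.
Common terms: sin α = 0.655048, cos α = -0.755587, sin β = -0.982861, cos β = -0.184351, cos(α−β) = -0.504528, d² = 36.720252. Work in radians in the unit-radius frame; every candidate has L = ρ·(t + p + q).
LSL: p² = 2 + d² − 2cos(α−β) + 2d(sin α − sin β) = 59.579853; p = √p² = 7.718799; φ = atan2(cos β − cos α, d + sin α − sin β) = 0.074074 rad; t = (φ − α) mod 2π = 3.929912 rad, q = (β − φ) mod 2π = 4.452904 rad → L = 7.86·(3.929912 + 7.718799 + 4.452904) = 7.86·16.101615 = 126.558694 m
RSR: p² = 2 + d² − 2cos(α−β) + 2d(sin β − sin α) = 19.878762; p = √p² = 4.458561; φ = atan2(cos α − cos β, d − sin α + sin β) = -0.128474 rad; t = (α − φ) mod 2π = 2.555821 rad, q = (φ − β) mod 2π = 1.627733 rad → L = 7.86·(2.555821 + 4.458561 + 1.627733) = 7.86·8.642115 = 67.927022 m
LSR: p² = d² − 2 + 2cos(α−β) + 2d(sin α + sin β) = 29.738289; p = √p² = 5.453282; φ = atan2(−cos α − cos β, d + sin α + sin β) − atan2(−2, p) = 0.514056 rad; t = (φ − α) mod 2π = 4.369895 rad, q = (φ − β) mod 2π = 2.270264 rad → L = 7.86·(4.369895 + 5.453282 + 2.270264) = 7.86·12.093442 = 95.054451 m
RSL: p² = d² − 2 + 2cos(α−β) − 2d(sin α + sin β) = 37.684105; p = √p² = 6.138738; φ = atan2(cos α + cos β, d − sin α − sin β) − atan2(2, p) = -0.461059 rad; t = (α − φ) mod 2π = 2.888405 rad, q = (β − φ) mod 2π = 4.988036 rad → L = 7.86·(2.888405 + 6.138738 + 4.988036) = 7.86·14.015179 = 110.159311 m
RLR: c = (6 − d² + 2cos(α−β) + 2d(sin α − sin β))/8 = -1.484845, |c| > 1 → infeasible
LRL: c = (6 − d² + 2cos(α−β) − 2d(sin α − sin β))/8 = -6.447482, |c| > 1 → infeasible
Shortest: RSR with L = 67.927022 m ≈ 67.9270 m
Convert RSR to answer units (arcs ×180/π): t = 2.555821·180/π = 146.4378°, p = ρ·p = 7.86·4.458561 = 35.0443 m, q = 1.627733·180/π = 93.2622°, L = 67.9270 m.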